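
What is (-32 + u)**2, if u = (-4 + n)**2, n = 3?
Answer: 961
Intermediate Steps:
u = 1 (u = (-4 + 3)**2 = (-1)**2 = 1)
(-32 + u)**2 = (-32 + 1)**2 = (-31)**2 = 961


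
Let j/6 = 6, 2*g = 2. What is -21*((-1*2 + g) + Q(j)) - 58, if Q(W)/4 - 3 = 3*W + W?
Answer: -12385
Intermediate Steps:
g = 1 (g = (½)*2 = 1)
j = 36 (j = 6*6 = 36)
Q(W) = 12 + 16*W (Q(W) = 12 + 4*(3*W + W) = 12 + 4*(4*W) = 12 + 16*W)
-21*((-1*2 + g) + Q(j)) - 58 = -21*((-1*2 + 1) + (12 + 16*36)) - 58 = -21*((-2 + 1) + (12 + 576)) - 58 = -21*(-1 + 588) - 58 = -21*587 - 58 = -12327 - 58 = -12385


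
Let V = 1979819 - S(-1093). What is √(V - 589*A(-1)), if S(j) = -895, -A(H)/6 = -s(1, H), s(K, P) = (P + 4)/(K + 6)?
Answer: 2*√24245193/7 ≈ 1406.8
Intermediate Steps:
s(K, P) = (4 + P)/(6 + K)
A(H) = 24/7 + 6*H/7 (A(H) = -(-6)*(4 + H)/(6 + 1) = -(-6)*(4 + H)/7 = -(-6)*(4/7 + H/7) = -6*(-4/7 - H/7) = 24/7 + 6*H/7)
V = 1980714 (V = 1979819 - 1*(-895) = 1979819 + 895 = 1980714)
√(V - 589*A(-1)) = √(1980714 - 589*(24/7 + (6/7)*(-1))) = √(1980714 - 589*(24/7 - 6/7)) = √(1980714 - 589*18/7) = √(1980714 - 10602/7) = √(13854396/7) = 2*√24245193/7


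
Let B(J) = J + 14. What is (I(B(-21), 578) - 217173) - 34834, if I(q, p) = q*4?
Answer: -252035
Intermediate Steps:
B(J) = 14 + J
I(q, p) = 4*q
(I(B(-21), 578) - 217173) - 34834 = (4*(14 - 21) - 217173) - 34834 = (4*(-7) - 217173) - 34834 = (-28 - 217173) - 34834 = -217201 - 34834 = -252035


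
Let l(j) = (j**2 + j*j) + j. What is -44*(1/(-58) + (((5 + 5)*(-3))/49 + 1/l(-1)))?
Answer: -23166/1421 ≈ -16.303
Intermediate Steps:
l(j) = j + 2*j**2 (l(j) = (j**2 + j**2) + j = 2*j**2 + j = j + 2*j**2)
-44*(1/(-58) + (((5 + 5)*(-3))/49 + 1/l(-1))) = -44*(1/(-58) + (((5 + 5)*(-3))/49 + 1/(-(1 + 2*(-1))))) = -44*(-1/58 + ((10*(-3))*(1/49) + 1/(-(1 - 2)))) = -44*(-1/58 + (-30*1/49 + 1/(-1*(-1)))) = -44*(-1/58 + (-30/49 + 1/1)) = -44*(-1/58 + (-30/49 + 1*1)) = -44*(-1/58 + (-30/49 + 1)) = -44*(-1/58 + 19/49) = -44*1053/2842 = -23166/1421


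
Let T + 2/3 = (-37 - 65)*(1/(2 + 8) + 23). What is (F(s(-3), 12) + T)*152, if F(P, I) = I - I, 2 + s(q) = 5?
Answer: -5373656/15 ≈ -3.5824e+5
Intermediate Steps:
s(q) = 3 (s(q) = -2 + 5 = 3)
F(P, I) = 0
T = -35353/15 (T = -⅔ + (-37 - 65)*(1/(2 + 8) + 23) = -⅔ - 102*(1/10 + 23) = -⅔ - 102*(⅒ + 23) = -⅔ - 102*231/10 = -⅔ - 11781/5 = -35353/15 ≈ -2356.9)
(F(s(-3), 12) + T)*152 = (0 - 35353/15)*152 = -35353/15*152 = -5373656/15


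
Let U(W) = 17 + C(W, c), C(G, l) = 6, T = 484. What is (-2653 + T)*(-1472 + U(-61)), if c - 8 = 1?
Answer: 3142881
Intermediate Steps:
c = 9 (c = 8 + 1 = 9)
U(W) = 23 (U(W) = 17 + 6 = 23)
(-2653 + T)*(-1472 + U(-61)) = (-2653 + 484)*(-1472 + 23) = -2169*(-1449) = 3142881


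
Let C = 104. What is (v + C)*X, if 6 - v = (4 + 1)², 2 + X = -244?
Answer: -20910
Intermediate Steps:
X = -246 (X = -2 - 244 = -246)
v = -19 (v = 6 - (4 + 1)² = 6 - 1*5² = 6 - 1*25 = 6 - 25 = -19)
(v + C)*X = (-19 + 104)*(-246) = 85*(-246) = -20910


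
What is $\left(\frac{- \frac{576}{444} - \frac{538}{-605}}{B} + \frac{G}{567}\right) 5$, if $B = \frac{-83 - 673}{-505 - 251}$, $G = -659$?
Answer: $- \frac{19930693}{2538459} \approx -7.8515$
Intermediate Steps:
$B = 1$ ($B = - \frac{756}{-756} = \left(-756\right) \left(- \frac{1}{756}\right) = 1$)
$\left(\frac{- \frac{576}{444} - \frac{538}{-605}}{B} + \frac{G}{567}\right) 5 = \left(\frac{- \frac{576}{444} - \frac{538}{-605}}{1} - \frac{659}{567}\right) 5 = \left(\left(\left(-576\right) \frac{1}{444} - - \frac{538}{605}\right) 1 - \frac{659}{567}\right) 5 = \left(\left(- \frac{48}{37} + \frac{538}{605}\right) 1 - \frac{659}{567}\right) 5 = \left(\left(- \frac{9134}{22385}\right) 1 - \frac{659}{567}\right) 5 = \left(- \frac{9134}{22385} - \frac{659}{567}\right) 5 = \left(- \frac{19930693}{12692295}\right) 5 = - \frac{19930693}{2538459}$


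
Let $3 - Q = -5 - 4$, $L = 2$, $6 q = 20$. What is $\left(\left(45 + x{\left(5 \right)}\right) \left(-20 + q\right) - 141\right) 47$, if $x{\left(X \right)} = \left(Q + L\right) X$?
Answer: $- \frac{290131}{3} \approx -96710.0$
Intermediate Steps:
$q = \frac{10}{3}$ ($q = \frac{1}{6} \cdot 20 = \frac{10}{3} \approx 3.3333$)
$Q = 12$ ($Q = 3 - \left(-5 - 4\right) = 3 - -9 = 3 + 9 = 12$)
$x{\left(X \right)} = 14 X$ ($x{\left(X \right)} = \left(12 + 2\right) X = 14 X$)
$\left(\left(45 + x{\left(5 \right)}\right) \left(-20 + q\right) - 141\right) 47 = \left(\left(45 + 14 \cdot 5\right) \left(-20 + \frac{10}{3}\right) - 141\right) 47 = \left(\left(45 + 70\right) \left(- \frac{50}{3}\right) - 141\right) 47 = \left(115 \left(- \frac{50}{3}\right) - 141\right) 47 = \left(- \frac{5750}{3} - 141\right) 47 = \left(- \frac{6173}{3}\right) 47 = - \frac{290131}{3}$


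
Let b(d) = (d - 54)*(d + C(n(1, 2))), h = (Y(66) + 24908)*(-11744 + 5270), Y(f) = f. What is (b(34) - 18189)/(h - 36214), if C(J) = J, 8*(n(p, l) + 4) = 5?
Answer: 37603/323435780 ≈ 0.00011626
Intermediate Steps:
n(p, l) = -27/8 (n(p, l) = -4 + (⅛)*5 = -4 + 5/8 = -27/8)
h = -161681676 (h = (66 + 24908)*(-11744 + 5270) = 24974*(-6474) = -161681676)
b(d) = (-54 + d)*(-27/8 + d) (b(d) = (d - 54)*(d - 27/8) = (-54 + d)*(-27/8 + d))
(b(34) - 18189)/(h - 36214) = ((729/4 + 34² - 459/8*34) - 18189)/(-161681676 - 36214) = ((729/4 + 1156 - 7803/4) - 18189)/(-161717890) = (-1225/2 - 18189)*(-1/161717890) = -37603/2*(-1/161717890) = 37603/323435780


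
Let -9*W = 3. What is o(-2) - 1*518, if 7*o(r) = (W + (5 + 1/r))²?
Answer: -129911/252 ≈ -515.52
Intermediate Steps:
W = -⅓ (W = -⅑*3 = -⅓ ≈ -0.33333)
o(r) = (14/3 + 1/r)²/7 (o(r) = (-⅓ + (5 + 1/r))²/7 = (14/3 + 1/r)²/7)
o(-2) - 1*518 = (1/63)*(3 + 14*(-2))²/(-2)² - 1*518 = (1/63)*(¼)*(3 - 28)² - 518 = (1/63)*(¼)*(-25)² - 518 = (1/63)*(¼)*625 - 518 = 625/252 - 518 = -129911/252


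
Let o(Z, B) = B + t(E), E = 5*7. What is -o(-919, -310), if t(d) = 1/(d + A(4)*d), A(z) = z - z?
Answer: 10849/35 ≈ 309.97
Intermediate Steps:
A(z) = 0
E = 35
t(d) = 1/d (t(d) = 1/(d + 0*d) = 1/(d + 0) = 1/d)
o(Z, B) = 1/35 + B (o(Z, B) = B + 1/35 = 1/35 + B)
-o(-919, -310) = -(1/35 - 310) = -1*(-10849/35) = 10849/35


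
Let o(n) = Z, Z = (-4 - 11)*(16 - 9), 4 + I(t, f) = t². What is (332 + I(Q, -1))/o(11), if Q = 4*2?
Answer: -56/15 ≈ -3.7333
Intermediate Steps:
Q = 8
I(t, f) = -4 + t²
Z = -105 (Z = -15*7 = -105)
o(n) = -105
(332 + I(Q, -1))/o(11) = (332 + (-4 + 8²))/(-105) = (332 + (-4 + 64))*(-1/105) = (332 + 60)*(-1/105) = 392*(-1/105) = -56/15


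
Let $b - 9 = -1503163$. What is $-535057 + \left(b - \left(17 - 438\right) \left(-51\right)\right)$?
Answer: $-2059682$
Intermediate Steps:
$b = -1503154$ ($b = 9 - 1503163 = -1503154$)
$-535057 + \left(b - \left(17 - 438\right) \left(-51\right)\right) = -535057 - \left(1503154 + \left(17 - 438\right) \left(-51\right)\right) = -535057 - \left(1503154 - -21471\right) = -535057 - 1524625 = -2059682$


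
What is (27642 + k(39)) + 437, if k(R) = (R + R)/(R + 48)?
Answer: 814317/29 ≈ 28080.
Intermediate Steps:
k(R) = 2*R/(48 + R) (k(R) = (2*R)/(48 + R) = 2*R/(48 + R))
(27642 + k(39)) + 437 = (27642 + 2*39/(48 + 39)) + 437 = (27642 + 2*39/87) + 437 = (27642 + 2*39*(1/87)) + 437 = (27642 + 26/29) + 437 = 801644/29 + 437 = 814317/29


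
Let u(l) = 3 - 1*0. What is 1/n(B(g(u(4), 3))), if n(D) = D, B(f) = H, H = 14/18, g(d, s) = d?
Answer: 9/7 ≈ 1.2857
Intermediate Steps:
u(l) = 3 (u(l) = 3 + 0 = 3)
H = 7/9 (H = 14*(1/18) = 7/9 ≈ 0.77778)
B(f) = 7/9
1/n(B(g(u(4), 3))) = 1/(7/9) = 9/7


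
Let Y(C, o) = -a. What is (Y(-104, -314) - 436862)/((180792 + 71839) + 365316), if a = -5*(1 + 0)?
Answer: -436857/617947 ≈ -0.70695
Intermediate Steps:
a = -5 (a = -5*1 = -5)
Y(C, o) = 5 (Y(C, o) = -1*(-5) = 5)
(Y(-104, -314) - 436862)/((180792 + 71839) + 365316) = (5 - 436862)/((180792 + 71839) + 365316) = -436857/(252631 + 365316) = -436857/617947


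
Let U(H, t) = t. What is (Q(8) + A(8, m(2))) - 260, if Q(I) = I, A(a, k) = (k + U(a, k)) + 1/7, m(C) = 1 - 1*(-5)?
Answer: -1679/7 ≈ -239.86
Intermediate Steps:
m(C) = 6 (m(C) = 1 + 5 = 6)
A(a, k) = 1/7 + 2*k (A(a, k) = (k + k) + 1/7 = 2*k + 1/7 = 1/7 + 2*k)
(Q(8) + A(8, m(2))) - 260 = (8 + (1/7 + 2*6)) - 260 = (8 + (1/7 + 12)) - 260 = (8 + 85/7) - 260 = 141/7 - 260 = -1679/7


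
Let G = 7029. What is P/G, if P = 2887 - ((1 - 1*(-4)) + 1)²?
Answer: 2851/7029 ≈ 0.40561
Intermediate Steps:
P = 2851 (P = 2887 - ((1 + 4) + 1)² = 2887 - (5 + 1)² = 2887 - 1*6² = 2887 - 1*36 = 2887 - 36 = 2851)
P/G = 2851/7029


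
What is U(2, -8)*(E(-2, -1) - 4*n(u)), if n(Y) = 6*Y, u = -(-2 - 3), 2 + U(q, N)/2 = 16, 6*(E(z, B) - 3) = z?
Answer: -9856/3 ≈ -3285.3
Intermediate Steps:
E(z, B) = 3 + z/6
U(q, N) = 28 (U(q, N) = -4 + 2*16 = -4 + 32 = 28)
u = 5 (u = -1*(-5) = 5)
U(2, -8)*(E(-2, -1) - 4*n(u)) = 28*((3 + (⅙)*(-2)) - 4*6*5) = 28*((3 - ⅓) - 4*30) = 28*(8/3 - 1*120) = 28*(8/3 - 120) = 28*(-352/3) = -9856/3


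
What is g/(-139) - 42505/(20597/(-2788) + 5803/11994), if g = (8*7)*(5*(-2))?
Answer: 98847511080140/16044884953 ≈ 6160.7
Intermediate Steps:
g = -560 (g = 56*(-10) = -560)
g/(-139) - 42505/(20597/(-2788) + 5803/11994) = -560/(-139) - 42505/(20597/(-2788) + 5803/11994) = -560*(-1/139) - 42505/(20597*(-1/2788) + 5803*(1/11994)) = 560/139 - 42505/(-20597/2788 + 5803/11994) = 560/139 - 42505/(-115430827/16719636) = 560/139 - 42505*(-16719636/115430827) = 560/139 + 710668128180/115430827 = 98847511080140/16044884953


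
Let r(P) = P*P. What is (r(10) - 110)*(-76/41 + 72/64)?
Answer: 1195/164 ≈ 7.2866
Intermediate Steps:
r(P) = P²
(r(10) - 110)*(-76/41 + 72/64) = (10² - 110)*(-76/41 + 72/64) = (100 - 110)*(-76*1/41 + 72*(1/64)) = -10*(-76/41 + 9/8) = -10*(-239/328) = 1195/164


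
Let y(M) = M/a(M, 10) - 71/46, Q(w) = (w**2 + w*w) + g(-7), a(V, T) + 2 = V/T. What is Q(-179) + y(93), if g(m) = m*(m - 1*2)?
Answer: 215436507/3358 ≈ 64156.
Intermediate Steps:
a(V, T) = -2 + V/T
g(m) = m*(-2 + m) (g(m) = m*(m - 2) = m*(-2 + m))
Q(w) = 63 + 2*w**2 (Q(w) = (w**2 + w*w) - 7*(-2 - 7) = (w**2 + w**2) - 7*(-9) = 2*w**2 + 63 = 63 + 2*w**2)
y(M) = -71/46 + M/(-2 + M/10) (y(M) = M/(-2 + M/10) - 71/46 = -71/46 + M/(-2 + M/10))
Q(-179) + y(93) = (63 + 2*(-179)**2) + (1420 + 389*93)/(46*(-20 + 93)) = (63 + 2*32041) + (1/46)*(1420 + 36177)/73 = (63 + 64082) + (1/46)*(1/73)*37597 = 64145 + 37597/3358 = 215436507/3358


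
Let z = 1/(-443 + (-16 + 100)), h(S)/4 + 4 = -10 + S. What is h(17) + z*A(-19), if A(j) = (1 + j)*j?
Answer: 3966/359 ≈ 11.047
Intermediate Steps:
h(S) = -56 + 4*S (h(S) = -16 + 4*(-10 + S) = -16 + (-40 + 4*S) = -56 + 4*S)
z = -1/359 (z = 1/(-443 + 84) = 1/(-359) = -1/359 ≈ -0.0027855)
A(j) = j*(1 + j)
h(17) + z*A(-19) = (-56 + 4*17) - (-19)*(1 - 19)/359 = (-56 + 68) - (-19)*(-18)/359 = 12 - 1/359*342 = 12 - 342/359 = 3966/359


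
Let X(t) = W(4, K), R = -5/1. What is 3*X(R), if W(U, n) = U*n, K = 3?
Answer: 36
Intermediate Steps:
R = -5 (R = -5*1 = -5)
X(t) = 12 (X(t) = 4*3 = 12)
3*X(R) = 3*12 = 36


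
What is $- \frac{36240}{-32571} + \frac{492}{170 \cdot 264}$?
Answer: $\frac{4147667}{3691380} \approx 1.1236$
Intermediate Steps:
$- \frac{36240}{-32571} + \frac{492}{170 \cdot 264} = \left(-36240\right) \left(- \frac{1}{32571}\right) + \frac{492}{44880} = \frac{12080}{10857} + 492 \cdot \frac{1}{44880} = \frac{12080}{10857} + \frac{41}{3740} = \frac{4147667}{3691380}$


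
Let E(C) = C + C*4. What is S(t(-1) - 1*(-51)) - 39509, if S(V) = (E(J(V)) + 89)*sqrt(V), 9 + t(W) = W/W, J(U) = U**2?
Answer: -39509 + 9334*sqrt(43) ≈ 21698.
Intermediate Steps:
E(C) = 5*C (E(C) = C + 4*C = 5*C)
t(W) = -8 (t(W) = -9 + W/W = -9 + 1 = -8)
S(V) = sqrt(V)*(89 + 5*V**2) (S(V) = (5*V**2 + 89)*sqrt(V) = (89 + 5*V**2)*sqrt(V) = sqrt(V)*(89 + 5*V**2))
S(t(-1) - 1*(-51)) - 39509 = sqrt(-8 - 1*(-51))*(89 + 5*(-8 - 1*(-51))**2) - 39509 = sqrt(-8 + 51)*(89 + 5*(-8 + 51)**2) - 39509 = sqrt(43)*(89 + 5*43**2) - 39509 = sqrt(43)*(89 + 5*1849) - 39509 = sqrt(43)*(89 + 9245) - 39509 = sqrt(43)*9334 - 39509 = 9334*sqrt(43) - 39509 = -39509 + 9334*sqrt(43)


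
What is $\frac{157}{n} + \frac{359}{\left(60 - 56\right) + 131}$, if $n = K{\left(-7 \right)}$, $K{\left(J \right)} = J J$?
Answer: $\frac{38786}{6615} \approx 5.8633$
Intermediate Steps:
$K{\left(J \right)} = J^{2}$
$n = 49$ ($n = \left(-7\right)^{2} = 49$)
$\frac{157}{n} + \frac{359}{\left(60 - 56\right) + 131} = \frac{157}{49} + \frac{359}{\left(60 - 56\right) + 131} = 157 \cdot \frac{1}{49} + \frac{359}{4 + 131} = \frac{157}{49} + \frac{359}{135} = \frac{38786}{6615}$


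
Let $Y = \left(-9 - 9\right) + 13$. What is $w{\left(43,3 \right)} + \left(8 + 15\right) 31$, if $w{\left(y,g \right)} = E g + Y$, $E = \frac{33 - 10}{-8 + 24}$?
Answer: $\frac{11397}{16} \approx 712.31$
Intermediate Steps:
$Y = -5$ ($Y = \left(-9 - 9\right) + 13 = -18 + 13 = -5$)
$E = \frac{23}{16} \approx 1.4375$
$w{\left(y,g \right)} = -5 + \frac{23 g}{16}$ ($w{\left(y,g \right)} = \frac{23 g}{16} - 5 = -5 + \frac{23 g}{16}$)
$w{\left(43,3 \right)} + \left(8 + 15\right) 31 = \left(-5 + \frac{23}{16} \cdot 3\right) + \left(8 + 15\right) 31 = \left(-5 + \frac{69}{16}\right) + 23 \cdot 31 = - \frac{11}{16} + 713 = \frac{11397}{16}$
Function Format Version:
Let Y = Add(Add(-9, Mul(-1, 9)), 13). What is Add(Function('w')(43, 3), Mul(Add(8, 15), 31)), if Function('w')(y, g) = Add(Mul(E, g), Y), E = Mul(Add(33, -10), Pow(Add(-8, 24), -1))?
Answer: Rational(11397, 16) ≈ 712.31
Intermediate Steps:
Y = -5 (Y = Add(Add(-9, -9), 13) = Add(-18, 13) = -5)
E = Rational(23, 16) (E = Mul(23, Pow(16, -1)) = Mul(23, Rational(1, 16)) = Rational(23, 16) ≈ 1.4375)
Function('w')(y, g) = Add(-5, Mul(Rational(23, 16), g)) (Function('w')(y, g) = Add(Mul(Rational(23, 16), g), -5) = Add(-5, Mul(Rational(23, 16), g)))
Add(Function('w')(43, 3), Mul(Add(8, 15), 31)) = Add(Add(-5, Mul(Rational(23, 16), 3)), Mul(Add(8, 15), 31)) = Add(Add(-5, Rational(69, 16)), Mul(23, 31)) = Add(Rational(-11, 16), 713) = Rational(11397, 16)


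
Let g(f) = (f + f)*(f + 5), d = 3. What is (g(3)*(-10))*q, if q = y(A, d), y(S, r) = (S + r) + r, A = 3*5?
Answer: -10080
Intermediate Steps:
A = 15
y(S, r) = S + 2*r
g(f) = 2*f*(5 + f) (g(f) = (2*f)*(5 + f) = 2*f*(5 + f))
q = 21 (q = 15 + 2*3 = 15 + 6 = 21)
(g(3)*(-10))*q = ((2*3*(5 + 3))*(-10))*21 = ((2*3*8)*(-10))*21 = (48*(-10))*21 = -480*21 = -10080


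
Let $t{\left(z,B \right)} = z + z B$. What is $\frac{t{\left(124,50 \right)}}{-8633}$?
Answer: $- \frac{6324}{8633} \approx -0.73254$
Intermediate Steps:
$t{\left(z,B \right)} = z + B z$
$\frac{t{\left(124,50 \right)}}{-8633} = \frac{124 \left(1 + 50\right)}{-8633} = 124 \cdot 51 \left(- \frac{1}{8633}\right) = 6324 \left(- \frac{1}{8633}\right) = - \frac{6324}{8633}$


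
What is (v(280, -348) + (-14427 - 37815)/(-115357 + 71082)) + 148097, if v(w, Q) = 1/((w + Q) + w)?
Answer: 1390093990679/9386300 ≈ 1.4810e+5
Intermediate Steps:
v(w, Q) = 1/(Q + 2*w) (v(w, Q) = 1/((Q + w) + w) = 1/(Q + 2*w))
(v(280, -348) + (-14427 - 37815)/(-115357 + 71082)) + 148097 = (1/(-348 + 2*280) + (-14427 - 37815)/(-115357 + 71082)) + 148097 = (1/(-348 + 560) - 52242/(-44275)) + 148097 = (1/212 - 52242*(-1/44275)) + 148097 = (1/212 + 52242/44275) + 148097 = 11119579/9386300 + 148097 = 1390093990679/9386300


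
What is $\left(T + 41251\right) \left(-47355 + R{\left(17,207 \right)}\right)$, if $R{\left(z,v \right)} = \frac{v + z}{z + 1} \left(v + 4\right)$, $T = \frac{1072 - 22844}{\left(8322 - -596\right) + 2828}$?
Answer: $- \frac{4643971311211}{2517} \approx -1.845 \cdot 10^{9}$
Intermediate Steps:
$T = - \frac{10886}{5873}$ ($T = - \frac{21772}{\left(8322 + 596\right) + 2828} = - \frac{21772}{8918 + 2828} = - \frac{21772}{11746} = \left(-21772\right) \frac{1}{11746} = - \frac{10886}{5873} \approx -1.8536$)
$R{\left(z,v \right)} = \frac{\left(4 + v\right) \left(v + z\right)}{1 + z}$ ($R{\left(z,v \right)} = \frac{v + z}{1 + z} \left(4 + v\right) = \frac{\left(4 + v\right) \left(v + z\right)}{1 + z}$)
$\left(T + 41251\right) \left(-47355 + R{\left(17,207 \right)}\right) = \left(- \frac{10886}{5873} + 41251\right) \left(-47355 + \frac{207^{2} + 4 \cdot 207 + 4 \cdot 17 + 207 \cdot 17}{1 + 17}\right) = \frac{242256237 \left(-47355 + \frac{42849 + 828 + 68 + 3519}{18}\right)}{5873} = \frac{242256237 \left(-47355 + \frac{1}{18} \cdot 47264\right)}{5873} = \frac{242256237 \left(-47355 + \frac{23632}{9}\right)}{5873} = \frac{242256237}{5873} \left(- \frac{402563}{9}\right) = - \frac{4643971311211}{2517}$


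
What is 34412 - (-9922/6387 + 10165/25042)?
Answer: 289692147343/8418066 ≈ 34413.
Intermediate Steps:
34412 - (-9922/6387 + 10165/25042) = 34412 - (-9922*1/6387 + 10165*(1/25042)) = 34412 - (-9922/6387 + 535/1318) = 34412 - 1*(-9660151/8418066) = 34412 + 9660151/8418066 = 289692147343/8418066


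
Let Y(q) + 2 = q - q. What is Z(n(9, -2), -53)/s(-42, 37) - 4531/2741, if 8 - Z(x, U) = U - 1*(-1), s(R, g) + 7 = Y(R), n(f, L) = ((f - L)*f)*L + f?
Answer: -68413/8223 ≈ -8.3197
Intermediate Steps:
Y(q) = -2 (Y(q) = -2 + (q - q) = -2 + 0 = -2)
n(f, L) = f + L*f*(f - L) (n(f, L) = (f*(f - L))*L + f = L*f*(f - L) + f = f + L*f*(f - L))
s(R, g) = -9 (s(R, g) = -7 - 2 = -9)
Z(x, U) = 7 - U (Z(x, U) = 8 - (U - 1*(-1)) = 8 - (U + 1) = 8 - (1 + U) = 8 + (-1 - U) = 7 - U)
Z(n(9, -2), -53)/s(-42, 37) - 4531/2741 = (7 - 1*(-53))/(-9) - 4531/2741 = (7 + 53)*(-1/9) - 4531*1/2741 = 60*(-1/9) - 4531/2741 = -20/3 - 4531/2741 = -68413/8223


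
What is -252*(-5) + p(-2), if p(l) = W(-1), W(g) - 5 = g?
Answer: 1264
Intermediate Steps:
W(g) = 5 + g
p(l) = 4 (p(l) = 5 - 1 = 4)
-252*(-5) + p(-2) = -252*(-5) + 4 = -12*(-105) + 4 = 1260 + 4 = 1264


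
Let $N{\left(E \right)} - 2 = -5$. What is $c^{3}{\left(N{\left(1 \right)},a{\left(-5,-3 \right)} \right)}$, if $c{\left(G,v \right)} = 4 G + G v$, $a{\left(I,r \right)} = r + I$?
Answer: $1728$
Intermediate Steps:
$N{\left(E \right)} = -3$ ($N{\left(E \right)} = 2 - 5 = -3$)
$a{\left(I,r \right)} = I + r$
$c^{3}{\left(N{\left(1 \right)},a{\left(-5,-3 \right)} \right)} = \left(- 3 \left(4 - 8\right)\right)^{3} = \left(\left(-3\right) \left(-4\right)\right)^{3} = 12^{3} = 1728$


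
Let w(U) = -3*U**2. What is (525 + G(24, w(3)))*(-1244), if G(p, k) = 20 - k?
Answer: -711568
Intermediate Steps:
(525 + G(24, w(3)))*(-1244) = (525 + (20 - (-3)*3**2))*(-1244) = (525 + (20 - (-3)*9))*(-1244) = (525 + (20 - 1*(-27)))*(-1244) = (525 + (20 + 27))*(-1244) = (525 + 47)*(-1244) = 572*(-1244) = -711568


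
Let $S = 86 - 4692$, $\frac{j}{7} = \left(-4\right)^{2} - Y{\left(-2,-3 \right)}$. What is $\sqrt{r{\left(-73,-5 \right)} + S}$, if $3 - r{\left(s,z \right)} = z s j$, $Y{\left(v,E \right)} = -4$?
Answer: $i \sqrt{55703} \approx 236.01 i$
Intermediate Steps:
$j = 140$ ($j = 7 \left(\left(-4\right)^{2} - -4\right) = 7 \left(16 + 4\right) = 7 \cdot 20 = 140$)
$r{\left(s,z \right)} = 3 - 140 s z$ ($r{\left(s,z \right)} = 3 - z s 140 = 3 - s z 140 = 3 - 140 s z$)
$S = -4606$ ($S = 86 - 4692 = -4606$)
$\sqrt{r{\left(-73,-5 \right)} + S} = \sqrt{\left(3 - \left(-10220\right) \left(-5\right)\right) - 4606} = \sqrt{\left(3 - 51100\right) - 4606} = \sqrt{-51097 - 4606} = \sqrt{-55703} = i \sqrt{55703}$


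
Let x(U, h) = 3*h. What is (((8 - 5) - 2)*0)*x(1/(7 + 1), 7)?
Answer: 0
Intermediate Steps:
(((8 - 5) - 2)*0)*x(1/(7 + 1), 7) = (((8 - 5) - 2)*0)*(3*7) = ((3 - 2)*0)*21 = (1*0)*21 = 0*21 = 0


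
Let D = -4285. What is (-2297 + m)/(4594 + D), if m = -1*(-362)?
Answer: -645/103 ≈ -6.2621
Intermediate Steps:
m = 362
(-2297 + m)/(4594 + D) = (-2297 + 362)/(4594 - 4285) = -1935/309 = -1935*1/309 = -645/103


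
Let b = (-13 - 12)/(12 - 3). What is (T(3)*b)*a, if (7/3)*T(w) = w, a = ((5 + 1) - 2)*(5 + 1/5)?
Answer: -520/7 ≈ -74.286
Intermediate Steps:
a = 104/5 (a = (6 - 2)*(5 + 1/5) = 4*(26/5) = 104/5 ≈ 20.800)
T(w) = 3*w/7
b = -25/9 ≈ -2.7778
(T(3)*b)*a = (((3/7)*3)*(-25/9))*(104/5) = ((9/7)*(-25/9))*(104/5) = -25/7*104/5 = -520/7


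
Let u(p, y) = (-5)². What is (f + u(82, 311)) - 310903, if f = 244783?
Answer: -66095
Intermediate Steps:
u(p, y) = 25
(f + u(82, 311)) - 310903 = (244783 + 25) - 310903 = 244808 - 310903 = -66095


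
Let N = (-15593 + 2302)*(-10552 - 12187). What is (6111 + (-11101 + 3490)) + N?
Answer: 302222549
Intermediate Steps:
N = 302224049 (N = -13291*(-22739) = 302224049)
(6111 + (-11101 + 3490)) + N = (6111 + (-11101 + 3490)) + 302224049 = (6111 - 7611) + 302224049 = -1500 + 302224049 = 302222549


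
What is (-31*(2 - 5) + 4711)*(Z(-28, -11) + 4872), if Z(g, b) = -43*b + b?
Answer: 25624536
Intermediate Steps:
Z(g, b) = -42*b
(-31*(2 - 5) + 4711)*(Z(-28, -11) + 4872) = (-31*(2 - 5) + 4711)*(-42*(-11) + 4872) = (-(-93) + 4711)*(462 + 4872) = (-31*(-3) + 4711)*5334 = (93 + 4711)*5334 = 4804*5334 = 25624536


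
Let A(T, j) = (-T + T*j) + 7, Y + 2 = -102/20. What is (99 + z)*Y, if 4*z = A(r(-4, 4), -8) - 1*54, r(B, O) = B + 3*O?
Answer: -19667/40 ≈ -491.67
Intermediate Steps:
Y = -71/10 (Y = -2 - 102/20 = -2 - 102*1/20 = -2 - 51/10 = -71/10 ≈ -7.1000)
A(T, j) = 7 - T + T*j
z = -119/4 (z = ((7 - (-4 + 3*4) + (-4 + 3*4)*(-8)) - 1*54)/4 = ((7 - (-4 + 12) + (-4 + 12)*(-8)) - 54)/4 = ((7 - 1*8 + 8*(-8)) - 54)/4 = ((7 - 8 - 64) - 54)/4 = (-65 - 54)/4 = (1/4)*(-119) = -119/4 ≈ -29.750)
(99 + z)*Y = (99 - 119/4)*(-71/10) = (277/4)*(-71/10) = -19667/40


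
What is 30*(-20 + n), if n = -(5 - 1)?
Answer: -720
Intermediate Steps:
n = -4 (n = -1*4 = -4)
30*(-20 + n) = 30*(-20 - 4) = 30*(-24) = -720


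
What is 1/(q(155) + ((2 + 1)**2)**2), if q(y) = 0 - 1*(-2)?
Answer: 1/83 ≈ 0.012048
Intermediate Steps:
q(y) = 2 (q(y) = 0 + 2 = 2)
1/(q(155) + ((2 + 1)**2)**2) = 1/(2 + ((2 + 1)**2)**2) = 1/(2 + (3**2)**2) = 1/(2 + 9**2) = 1/(2 + 81) = 1/83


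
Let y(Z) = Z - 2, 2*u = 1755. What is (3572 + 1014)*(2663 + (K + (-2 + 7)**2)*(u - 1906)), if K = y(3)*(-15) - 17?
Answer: 45229425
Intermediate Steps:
u = 1755/2 (u = (1/2)*1755 = 1755/2 ≈ 877.50)
y(Z) = -2 + Z
K = -32 (K = (-2 + 3)*(-15) - 17 = 1*(-15) - 17 = -15 - 17 = -32)
(3572 + 1014)*(2663 + (K + (-2 + 7)**2)*(u - 1906)) = (3572 + 1014)*(2663 + (-32 + (-2 + 7)**2)*(1755/2 - 1906)) = 4586*(2663 + (-32 + 5**2)*(-2057/2)) = 4586*(2663 + (-32 + 25)*(-2057/2)) = 4586*(2663 - 7*(-2057/2)) = 4586*(2663 + 14399/2) = 4586*(19725/2) = 45229425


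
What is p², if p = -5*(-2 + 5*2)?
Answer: 1600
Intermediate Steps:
p = -40 (p = -5*(-2 + 10) = -5*8 = -40)
p² = (-40)² = 1600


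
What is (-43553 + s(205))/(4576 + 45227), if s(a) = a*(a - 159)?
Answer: -34123/49803 ≈ -0.68516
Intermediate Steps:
s(a) = a*(-159 + a)
(-43553 + s(205))/(4576 + 45227) = (-43553 + 205*(-159 + 205))/(4576 + 45227) = (-43553 + 205*46)/49803 = (-43553 + 9430)*(1/49803) = -34123*1/49803 = -34123/49803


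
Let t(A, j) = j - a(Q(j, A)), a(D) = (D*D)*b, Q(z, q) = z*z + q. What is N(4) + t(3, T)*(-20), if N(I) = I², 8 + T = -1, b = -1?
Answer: -140924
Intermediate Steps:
T = -9 (T = -8 - 1 = -9)
Q(z, q) = q + z² (Q(z, q) = z² + q = q + z²)
a(D) = -D² (a(D) = (D*D)*(-1) = D²*(-1) = -D²)
t(A, j) = j + (A + j²)² (t(A, j) = j - (-1)*(A + j²)² = j + (A + j²)²)
N(4) + t(3, T)*(-20) = 4² + (-9 + (3 + (-9)²)²)*(-20) = 16 + (-9 + (3 + 81)²)*(-20) = 16 + (-9 + 84²)*(-20) = 16 + (-9 + 7056)*(-20) = 16 + 7047*(-20) = 16 - 140940 = -140924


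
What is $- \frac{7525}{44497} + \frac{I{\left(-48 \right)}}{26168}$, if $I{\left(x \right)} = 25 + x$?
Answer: $- \frac{197937631}{1164397496} \approx -0.16999$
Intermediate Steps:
$- \frac{7525}{44497} + \frac{I{\left(-48 \right)}}{26168} = - \frac{7525}{44497} + \frac{25 - 48}{26168} = \left(-7525\right) \frac{1}{44497} - \frac{23}{26168} = - \frac{7525}{44497} - \frac{23}{26168} = - \frac{197937631}{1164397496}$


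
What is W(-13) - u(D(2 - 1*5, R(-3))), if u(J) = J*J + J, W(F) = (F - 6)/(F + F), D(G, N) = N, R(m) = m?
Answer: -137/26 ≈ -5.2692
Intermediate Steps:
W(F) = (-6 + F)/(2*F) (W(F) = (-6 + F)/((2*F)) = (-6 + F)*(1/(2*F)) = (-6 + F)/(2*F))
u(J) = J + J² (u(J) = J² + J = J + J²)
W(-13) - u(D(2 - 1*5, R(-3))) = (½)*(-6 - 13)/(-13) - (-3)*(1 - 3) = (½)*(-1/13)*(-19) - (-3)*(-2) = 19/26 - 1*6 = 19/26 - 6 = -137/26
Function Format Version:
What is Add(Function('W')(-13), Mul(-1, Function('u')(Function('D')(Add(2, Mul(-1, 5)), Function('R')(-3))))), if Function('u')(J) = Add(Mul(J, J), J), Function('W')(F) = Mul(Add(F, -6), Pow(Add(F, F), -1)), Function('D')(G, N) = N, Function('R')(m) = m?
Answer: Rational(-137, 26) ≈ -5.2692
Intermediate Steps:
Function('W')(F) = Mul(Rational(1, 2), Pow(F, -1), Add(-6, F)) (Function('W')(F) = Mul(Add(-6, F), Pow(Mul(2, F), -1)) = Mul(Add(-6, F), Mul(Rational(1, 2), Pow(F, -1))) = Mul(Rational(1, 2), Pow(F, -1), Add(-6, F)))
Function('u')(J) = Add(J, Pow(J, 2)) (Function('u')(J) = Add(Pow(J, 2), J) = Add(J, Pow(J, 2)))
Add(Function('W')(-13), Mul(-1, Function('u')(Function('D')(Add(2, Mul(-1, 5)), Function('R')(-3))))) = Add(Mul(Rational(1, 2), Pow(-13, -1), Add(-6, -13)), Mul(-1, Mul(-3, Add(1, -3)))) = Add(Mul(Rational(1, 2), Rational(-1, 13), -19), Mul(-1, Mul(-3, -2))) = Add(Rational(19, 26), Mul(-1, 6)) = Add(Rational(19, 26), -6) = Rational(-137, 26)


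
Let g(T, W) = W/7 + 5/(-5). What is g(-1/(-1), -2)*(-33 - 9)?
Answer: 54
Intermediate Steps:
g(T, W) = -1 + W/7 (g(T, W) = W*(⅐) + 5*(-⅕) = W/7 - 1 = -1 + W/7)
g(-1/(-1), -2)*(-33 - 9) = (-1 + (⅐)*(-2))*(-33 - 9) = (-1 - 2/7)*(-42) = -9/7*(-42) = 54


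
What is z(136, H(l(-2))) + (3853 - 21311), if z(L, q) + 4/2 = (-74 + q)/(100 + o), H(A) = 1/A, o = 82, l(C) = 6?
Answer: -19066763/1092 ≈ -17460.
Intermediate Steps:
z(L, q) = -219/91 + q/182 (z(L, q) = -2 + (-74 + q)/(100 + 82) = -2 + (-74 + q)/182 = -2 + (-74 + q)*(1/182) = -2 + (-37/91 + q/182) = -219/91 + q/182)
z(136, H(l(-2))) + (3853 - 21311) = (-219/91 + (1/182)/6) + (3853 - 21311) = (-219/91 + (1/182)*(⅙)) - 17458 = (-219/91 + 1/1092) - 17458 = -2627/1092 - 17458 = -19066763/1092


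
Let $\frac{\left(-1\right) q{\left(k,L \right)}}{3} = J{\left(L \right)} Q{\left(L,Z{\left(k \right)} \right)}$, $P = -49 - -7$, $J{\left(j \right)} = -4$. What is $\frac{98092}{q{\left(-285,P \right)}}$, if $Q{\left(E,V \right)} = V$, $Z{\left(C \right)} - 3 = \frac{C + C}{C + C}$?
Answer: $\frac{24523}{12} \approx 2043.6$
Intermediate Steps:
$Z{\left(C \right)} = 4$ ($Z{\left(C \right)} = 3 + \frac{C + C}{C + C} = 3 + \frac{2 C}{2 C} = 3 + 2 C \frac{1}{2 C} = 3 + 1 = 4$)
$P = -42$ ($P = -49 + 7 = -42$)
$q{\left(k,L \right)} = 48$ ($q{\left(k,L \right)} = - 3 \left(\left(-4\right) 4\right) = \left(-3\right) \left(-16\right) = 48$)
$\frac{98092}{q{\left(-285,P \right)}} = \frac{98092}{48} = 98092 \cdot \frac{1}{48} = \frac{24523}{12}$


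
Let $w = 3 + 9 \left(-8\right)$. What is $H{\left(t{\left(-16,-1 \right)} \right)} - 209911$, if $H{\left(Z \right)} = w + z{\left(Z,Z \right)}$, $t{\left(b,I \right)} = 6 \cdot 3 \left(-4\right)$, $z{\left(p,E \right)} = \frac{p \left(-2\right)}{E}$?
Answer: $-209982$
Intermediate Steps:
$z{\left(p,E \right)} = - \frac{2 p}{E}$ ($z{\left(p,E \right)} = \frac{\left(-2\right) p}{E} = - \frac{2 p}{E}$)
$w = -69$ ($w = 3 - 72 = -69$)
$t{\left(b,I \right)} = -72$ ($t{\left(b,I \right)} = 18 \left(-4\right) = -72$)
$H{\left(Z \right)} = -71$ ($H{\left(Z \right)} = -69 - \frac{2 Z}{Z} = -69 - 2 = -71$)
$H{\left(t{\left(-16,-1 \right)} \right)} - 209911 = -71 - 209911 = -209982$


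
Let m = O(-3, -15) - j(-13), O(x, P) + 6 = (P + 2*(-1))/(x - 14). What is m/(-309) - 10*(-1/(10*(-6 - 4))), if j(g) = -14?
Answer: -133/1030 ≈ -0.12913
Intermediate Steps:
O(x, P) = -6 + (-2 + P)/(-14 + x) (O(x, P) = -6 + (P + 2*(-1))/(x - 14) = -6 + (P - 2)/(-14 + x) = -6 + (-2 + P)/(-14 + x))
m = 9 (m = (82 - 15 - 6*(-3))/(-14 - 3) - 1*(-14) = (82 - 15 + 18)/(-17) + 14 = -1/17*85 + 14 = -5 + 14 = 9)
m/(-309) - 10*(-1/(10*(-6 - 4))) = 9/(-309) - 10*(-1/(10*(-6 - 4))) = 9*(-1/309) - 10/((-10*(-10))) = -3/103 - 10/100 = -3/103 - 10*1/100 = -3/103 - 1/10 = -133/1030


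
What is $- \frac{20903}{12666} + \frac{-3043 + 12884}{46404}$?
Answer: $- \frac{140889451}{97958844} \approx -1.4383$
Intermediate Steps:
$- \frac{20903}{12666} + \frac{-3043 + 12884}{46404} = \left(-20903\right) \frac{1}{12666} + 9841 \cdot \frac{1}{46404} = - \frac{20903}{12666} + \frac{9841}{46404} = - \frac{140889451}{97958844}$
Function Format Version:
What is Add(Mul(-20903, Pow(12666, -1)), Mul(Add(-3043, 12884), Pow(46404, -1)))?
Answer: Rational(-140889451, 97958844) ≈ -1.4383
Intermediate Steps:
Add(Mul(-20903, Pow(12666, -1)), Mul(Add(-3043, 12884), Pow(46404, -1))) = Add(Mul(-20903, Rational(1, 12666)), Mul(9841, Rational(1, 46404))) = Add(Rational(-20903, 12666), Rational(9841, 46404)) = Rational(-140889451, 97958844)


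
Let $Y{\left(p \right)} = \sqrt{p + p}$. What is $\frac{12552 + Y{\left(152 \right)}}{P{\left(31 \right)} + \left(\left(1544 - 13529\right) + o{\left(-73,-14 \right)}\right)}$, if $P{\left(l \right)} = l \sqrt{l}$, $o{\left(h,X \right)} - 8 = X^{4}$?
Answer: $\frac{165931164}{349495465} - \frac{194556 \sqrt{31}}{349495465} - \frac{62 \sqrt{589}}{349495465} + \frac{52878 \sqrt{19}}{349495465} \approx 0.47233$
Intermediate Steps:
$o{\left(h,X \right)} = 8 + X^{4}$
$Y{\left(p \right)} = \sqrt{2} \sqrt{p}$ ($Y{\left(p \right)} = \sqrt{2 p} = \sqrt{2} \sqrt{p}$)
$P{\left(l \right)} = l^{\frac{3}{2}}$
$\frac{12552 + Y{\left(152 \right)}}{P{\left(31 \right)} + \left(\left(1544 - 13529\right) + o{\left(-73,-14 \right)}\right)} = \frac{12552 + \sqrt{2} \sqrt{152}}{31^{\frac{3}{2}} + \left(\left(1544 - 13529\right) + \left(8 + \left(-14\right)^{4}\right)\right)} = \frac{12552 + \sqrt{2} \cdot 2 \sqrt{38}}{31 \sqrt{31} + \left(-11985 + \left(8 + 38416\right)\right)} = \frac{12552 + 4 \sqrt{19}}{31 \sqrt{31} + \left(-11985 + 38424\right)} = \frac{12552 + 4 \sqrt{19}}{31 \sqrt{31} + 26439} = \frac{12552 + 4 \sqrt{19}}{26439 + 31 \sqrt{31}}$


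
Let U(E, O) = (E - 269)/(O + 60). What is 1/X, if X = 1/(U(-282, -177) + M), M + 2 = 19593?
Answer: 2292698/117 ≈ 19596.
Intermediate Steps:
M = 19591 (M = -2 + 19593 = 19591)
U(E, O) = (-269 + E)/(60 + O)
X = 117/2292698 (X = 1/((-269 - 282)/(60 - 177) + 19591) = 1/(-551/(-117) + 19591) = 1/(-1/117*(-551) + 19591) = 1/(551/117 + 19591) = 1/(2292698/117) = 117/2292698 ≈ 5.1032e-5)
1/X = 1/(117/2292698) = 2292698/117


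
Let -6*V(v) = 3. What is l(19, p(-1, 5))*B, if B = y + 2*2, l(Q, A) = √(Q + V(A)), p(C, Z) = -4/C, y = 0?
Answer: 2*√74 ≈ 17.205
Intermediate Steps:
V(v) = -½ (V(v) = -⅙*3 = -½)
l(Q, A) = √(-½ + Q) (l(Q, A) = √(Q - ½) = √(-½ + Q))
B = 4 (B = 0 + 2*2 = 0 + 4 = 4)
l(19, p(-1, 5))*B = (√(-2 + 4*19)/2)*4 = (√(-2 + 76)/2)*4 = (√74/2)*4 = 2*√74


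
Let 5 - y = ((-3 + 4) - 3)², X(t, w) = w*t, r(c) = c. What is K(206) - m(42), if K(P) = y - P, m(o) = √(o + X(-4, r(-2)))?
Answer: -205 - 5*√2 ≈ -212.07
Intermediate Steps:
X(t, w) = t*w
m(o) = √(8 + o) (m(o) = √(o - 4*(-2)) = √(o + 8) = √(8 + o))
y = 1 (y = 5 - ((-3 + 4) - 3)² = 5 - (1 - 3)² = 5 - 1*(-2)² = 5 - 1*4 = 5 - 4 = 1)
K(P) = 1 - P
K(206) - m(42) = (1 - 1*206) - √(8 + 42) = (1 - 206) - √50 = -205 - 5*√2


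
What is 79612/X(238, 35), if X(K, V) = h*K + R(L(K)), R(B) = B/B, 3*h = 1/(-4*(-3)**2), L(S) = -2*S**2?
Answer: -330696/5 ≈ -66139.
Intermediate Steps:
h = -1/108 (h = 1/(3*((-4*(-3)**2))) = 1/(3*((-4*9))) = (1/3)/(-36) = (1/3)*(-1/36) = -1/108 ≈ -0.0092593)
R(B) = 1
X(K, V) = 1 - K/108 (X(K, V) = -K/108 + 1 = 1 - K/108)
79612/X(238, 35) = 79612/(1 - 1/108*238) = 79612/(1 - 119/54) = 79612/(-65/54) = 79612*(-54/65) = -330696/5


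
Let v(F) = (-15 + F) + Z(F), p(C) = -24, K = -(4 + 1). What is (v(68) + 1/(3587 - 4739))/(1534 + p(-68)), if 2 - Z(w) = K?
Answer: 69119/1739520 ≈ 0.039735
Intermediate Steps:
K = -5 (K = -1*5 = -5)
Z(w) = 7 (Z(w) = 2 - 1*(-5) = 2 + 5 = 7)
v(F) = -8 + F (v(F) = (-15 + F) + 7 = -8 + F)
(v(68) + 1/(3587 - 4739))/(1534 + p(-68)) = ((-8 + 68) + 1/(3587 - 4739))/(1534 - 24) = (60 + 1/(-1152))/1510 = (60 - 1/1152)*(1/1510) = (69119/1152)*(1/1510) = 69119/1739520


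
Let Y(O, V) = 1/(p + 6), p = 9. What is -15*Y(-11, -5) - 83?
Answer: -84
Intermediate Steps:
Y(O, V) = 1/15 (Y(O, V) = 1/(9 + 6) = 1/15)
-15*Y(-11, -5) - 83 = -15*1/15 - 83 = -1 - 83 = -84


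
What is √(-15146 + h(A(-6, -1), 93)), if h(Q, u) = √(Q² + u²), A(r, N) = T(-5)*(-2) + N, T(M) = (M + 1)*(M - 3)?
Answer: √(-15146 + √12874) ≈ 122.61*I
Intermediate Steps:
T(M) = (1 + M)*(-3 + M)
A(r, N) = -64 + N (A(r, N) = (-3 + (-5)² - 2*(-5))*(-2) + N = (-3 + 25 + 10)*(-2) + N = 32*(-2) + N = -64 + N)
√(-15146 + h(A(-6, -1), 93)) = √(-15146 + √((-64 - 1)² + 93²)) = √(-15146 + √((-65)² + 8649)) = √(-15146 + √(4225 + 8649)) = √(-15146 + √12874)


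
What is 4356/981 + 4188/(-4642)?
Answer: 895118/252989 ≈ 3.5382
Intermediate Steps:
4356/981 + 4188/(-4642) = 4356*(1/981) + 4188*(-1/4642) = 484/109 - 2094/2321 = 895118/252989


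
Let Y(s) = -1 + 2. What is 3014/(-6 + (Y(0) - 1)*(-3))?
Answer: -1507/3 ≈ -502.33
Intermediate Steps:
Y(s) = 1
3014/(-6 + (Y(0) - 1)*(-3)) = 3014/(-6 + (1 - 1)*(-3)) = 3014/(-6 + 0*(-3)) = 3014/(-6 + 0) = 3014/(-6) = -⅙*3014 = -1507/3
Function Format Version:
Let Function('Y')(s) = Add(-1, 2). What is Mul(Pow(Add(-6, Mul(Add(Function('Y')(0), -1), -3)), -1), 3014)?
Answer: Rational(-1507, 3) ≈ -502.33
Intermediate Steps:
Function('Y')(s) = 1
Mul(Pow(Add(-6, Mul(Add(Function('Y')(0), -1), -3)), -1), 3014) = Mul(Pow(Add(-6, Mul(Add(1, -1), -3)), -1), 3014) = Mul(Pow(Add(-6, Mul(0, -3)), -1), 3014) = Mul(Pow(Add(-6, 0), -1), 3014) = Mul(Pow(-6, -1), 3014) = Mul(Rational(-1, 6), 3014) = Rational(-1507, 3)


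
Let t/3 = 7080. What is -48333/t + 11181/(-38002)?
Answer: -345705851/134527080 ≈ -2.5698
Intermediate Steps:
t = 21240 (t = 3*7080 = 21240)
-48333/t + 11181/(-38002) = -48333/21240 + 11181/(-38002) = -48333*1/21240 + 11181*(-1/38002) = -16111/7080 - 11181/38002 = -345705851/134527080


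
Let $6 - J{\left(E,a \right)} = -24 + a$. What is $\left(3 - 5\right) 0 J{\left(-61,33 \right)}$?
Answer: $0$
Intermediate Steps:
$J{\left(E,a \right)} = 30 - a$ ($J{\left(E,a \right)} = 6 - \left(-24 + a\right) = 30 - a$)
$\left(3 - 5\right) 0 J{\left(-61,33 \right)} = \left(3 - 5\right) 0 \left(30 - 33\right) = \left(-2\right) 0 \left(30 - 33\right) = 0 \left(-3\right) = 0$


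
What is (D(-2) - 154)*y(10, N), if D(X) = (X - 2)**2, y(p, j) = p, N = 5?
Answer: -1380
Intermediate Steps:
D(X) = (-2 + X)**2
(D(-2) - 154)*y(10, N) = ((-2 - 2)**2 - 154)*10 = ((-4)**2 - 154)*10 = (16 - 154)*10 = -138*10 = -1380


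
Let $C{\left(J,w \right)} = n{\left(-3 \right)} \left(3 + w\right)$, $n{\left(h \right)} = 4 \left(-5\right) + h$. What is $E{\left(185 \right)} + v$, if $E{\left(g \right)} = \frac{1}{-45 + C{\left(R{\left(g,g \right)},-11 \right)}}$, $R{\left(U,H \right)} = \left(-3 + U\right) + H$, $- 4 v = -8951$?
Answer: $\frac{1244193}{556} \approx 2237.8$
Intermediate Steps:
$v = \frac{8951}{4}$ ($v = \left(- \frac{1}{4}\right) \left(-8951\right) = \frac{8951}{4} \approx 2237.8$)
$n{\left(h \right)} = -20 + h$
$R{\left(U,H \right)} = -3 + H + U$
$C{\left(J,w \right)} = -69 - 23 w$ ($C{\left(J,w \right)} = \left(-20 - 3\right) \left(3 + w\right) = - 23 \left(3 + w\right) = -69 - 23 w$)
$E{\left(g \right)} = \frac{1}{139}$ ($E{\left(g \right)} = \frac{1}{-45 - -184} = \frac{1}{-45 + \left(-69 + 253\right)} = \frac{1}{-45 + 184} = \frac{1}{139}$)
$E{\left(185 \right)} + v = \frac{1}{139} + \frac{8951}{4} = \frac{1244193}{556}$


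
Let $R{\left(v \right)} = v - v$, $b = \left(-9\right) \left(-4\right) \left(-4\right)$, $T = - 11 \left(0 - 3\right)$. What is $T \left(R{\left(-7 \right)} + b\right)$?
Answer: $-4752$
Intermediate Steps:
$T = 33$ ($T = \left(-11\right) \left(-3\right) = 33$)
$b = -144$ ($b = 36 \left(-4\right) = -144$)
$R{\left(v \right)} = 0$
$T \left(R{\left(-7 \right)} + b\right) = 33 \left(0 - 144\right) = 33 \left(-144\right) = -4752$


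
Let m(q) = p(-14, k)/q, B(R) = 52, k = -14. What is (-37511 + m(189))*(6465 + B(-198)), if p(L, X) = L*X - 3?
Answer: -6600218366/27 ≈ -2.4445e+8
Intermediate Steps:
p(L, X) = -3 + L*X
m(q) = 193/q (m(q) = (-3 - 14*(-14))/q = (-3 + 196)/q = 193/q)
(-37511 + m(189))*(6465 + B(-198)) = (-37511 + 193/189)*(6465 + 52) = (-37511 + 193*(1/189))*6517 = (-37511 + 193/189)*6517 = -7089386/189*6517 = -6600218366/27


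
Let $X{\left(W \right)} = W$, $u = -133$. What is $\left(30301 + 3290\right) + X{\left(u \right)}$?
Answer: $33458$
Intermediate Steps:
$\left(30301 + 3290\right) + X{\left(u \right)} = \left(30301 + 3290\right) - 133 = 33591 - 133 = 33458$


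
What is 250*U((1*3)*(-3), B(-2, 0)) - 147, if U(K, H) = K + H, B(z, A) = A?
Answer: -2397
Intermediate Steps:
U(K, H) = H + K
250*U((1*3)*(-3), B(-2, 0)) - 147 = 250*(0 + (1*3)*(-3)) - 147 = 250*(0 + 3*(-3)) - 147 = 250*(0 - 9) - 147 = 250*(-9) - 147 = -2250 - 147 = -2397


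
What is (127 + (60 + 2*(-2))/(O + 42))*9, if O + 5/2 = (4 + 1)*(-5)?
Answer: 34155/29 ≈ 1177.8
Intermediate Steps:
O = -55/2 (O = -5/2 + (4 + 1)*(-5) = -5/2 + 5*(-5) = -5/2 - 25 = -55/2 ≈ -27.500)
(127 + (60 + 2*(-2))/(O + 42))*9 = (127 + (60 + 2*(-2))/(-55/2 + 42))*9 = (127 + (60 - 4)/(29/2))*9 = (127 + 56*(2/29))*9 = (127 + 112/29)*9 = (3795/29)*9 = 34155/29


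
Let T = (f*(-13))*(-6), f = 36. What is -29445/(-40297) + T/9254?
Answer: 192819003/186454219 ≈ 1.0341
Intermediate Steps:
T = 2808 (T = (36*(-13))*(-6) = -468*(-6) = 2808)
-29445/(-40297) + T/9254 = -29445/(-40297) + 2808/9254 = -29445*(-1/40297) + 2808*(1/9254) = 29445/40297 + 1404/4627 = 192819003/186454219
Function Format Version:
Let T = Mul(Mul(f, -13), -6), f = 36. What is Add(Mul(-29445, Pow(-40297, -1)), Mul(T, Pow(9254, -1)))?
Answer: Rational(192819003, 186454219) ≈ 1.0341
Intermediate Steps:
T = 2808 (T = Mul(Mul(36, -13), -6) = Mul(-468, -6) = 2808)
Add(Mul(-29445, Pow(-40297, -1)), Mul(T, Pow(9254, -1))) = Add(Mul(-29445, Pow(-40297, -1)), Mul(2808, Pow(9254, -1))) = Add(Mul(-29445, Rational(-1, 40297)), Mul(2808, Rational(1, 9254))) = Add(Rational(29445, 40297), Rational(1404, 4627)) = Rational(192819003, 186454219)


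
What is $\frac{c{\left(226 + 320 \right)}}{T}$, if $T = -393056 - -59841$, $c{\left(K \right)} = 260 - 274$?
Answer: $\frac{14}{333215} \approx 4.2015 \cdot 10^{-5}$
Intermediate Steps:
$c{\left(K \right)} = -14$ ($c{\left(K \right)} = 260 - 274 = -14$)
$T = -333215$ ($T = -393056 + 59841 = -333215$)
$\frac{c{\left(226 + 320 \right)}}{T} = - \frac{14}{-333215} = \left(-14\right) \left(- \frac{1}{333215}\right) = \frac{14}{333215}$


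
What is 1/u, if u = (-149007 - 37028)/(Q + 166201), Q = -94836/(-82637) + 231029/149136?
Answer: -2048319560395201/2292723548859120 ≈ -0.89340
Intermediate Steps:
Q = 33235005169/12324151632 (Q = -94836*(-1/82637) + 231029*(1/149136) = 94836/82637 + 231029/149136 = 33235005169/12324151632 ≈ 2.6967)
u = -2292723548859120/2048319560395201 (u = (-149007 - 37028)/(33235005169/12324151632 + 166201) = -186035/2048319560395201/12324151632 = -186035*12324151632/2048319560395201 = -2292723548859120/2048319560395201 ≈ -1.1193)
1/u = 1/(-2292723548859120/2048319560395201) = -2048319560395201/2292723548859120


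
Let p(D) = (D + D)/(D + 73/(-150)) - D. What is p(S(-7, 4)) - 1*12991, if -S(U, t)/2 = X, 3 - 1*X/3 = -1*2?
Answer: -59261653/4573 ≈ -12959.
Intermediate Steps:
X = 15 (X = 9 - (-3)*2 = 9 - 3*(-2) = 9 + 6 = 15)
S(U, t) = -30 (S(U, t) = -2*15 = -30)
p(D) = -D + 2*D/(-73/150 + D) (p(D) = (2*D)/(D + 73*(-1/150)) - D = (2*D)/(D - 73/150) - D = (2*D)/(-73/150 + D) - D = 2*D/(-73/150 + D) - D = -D + 2*D/(-73/150 + D))
p(S(-7, 4)) - 1*12991 = -30*(373 - 150*(-30))/(-73 + 150*(-30)) - 1*12991 = -30*(373 + 4500)/(-73 - 4500) - 12991 = -30*4873/(-4573) - 12991 = -30*(-1/4573)*4873 - 12991 = 146190/4573 - 12991 = -59261653/4573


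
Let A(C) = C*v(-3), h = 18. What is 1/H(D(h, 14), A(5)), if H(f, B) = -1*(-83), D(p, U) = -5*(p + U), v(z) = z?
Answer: 1/83 ≈ 0.012048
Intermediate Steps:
D(p, U) = -5*U - 5*p (D(p, U) = -5*(U + p) = -5*U - 5*p)
A(C) = -3*C (A(C) = C*(-3) = -3*C)
H(f, B) = 83
1/H(D(h, 14), A(5)) = 1/83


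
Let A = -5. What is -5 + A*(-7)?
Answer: 30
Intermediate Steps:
-5 + A*(-7) = -5 - 5*(-7) = -5 + 35 = 30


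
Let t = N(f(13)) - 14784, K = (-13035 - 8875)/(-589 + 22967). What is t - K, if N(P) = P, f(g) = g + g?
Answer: -165116307/11189 ≈ -14757.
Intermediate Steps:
f(g) = 2*g
K = -10955/11189 (K = -21910/22378 = -21910*1/22378 = -10955/11189 ≈ -0.97909)
t = -14758 (t = 2*13 - 14784 = 26 - 14784 = -14758)
t - K = -14758 - 1*(-10955/11189) = -14758 + 10955/11189 = -165116307/11189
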